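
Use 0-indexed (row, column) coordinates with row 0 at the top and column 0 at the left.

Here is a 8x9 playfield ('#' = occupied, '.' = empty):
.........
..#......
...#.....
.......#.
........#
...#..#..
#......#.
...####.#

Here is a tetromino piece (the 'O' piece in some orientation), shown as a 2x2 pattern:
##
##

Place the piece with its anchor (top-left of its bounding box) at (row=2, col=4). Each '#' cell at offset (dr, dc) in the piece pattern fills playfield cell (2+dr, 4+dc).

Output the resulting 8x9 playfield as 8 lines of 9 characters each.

Fill (2+0,4+0) = (2,4)
Fill (2+0,4+1) = (2,5)
Fill (2+1,4+0) = (3,4)
Fill (2+1,4+1) = (3,5)

Answer: .........
..#......
...###...
....##.#.
........#
...#..#..
#......#.
...####.#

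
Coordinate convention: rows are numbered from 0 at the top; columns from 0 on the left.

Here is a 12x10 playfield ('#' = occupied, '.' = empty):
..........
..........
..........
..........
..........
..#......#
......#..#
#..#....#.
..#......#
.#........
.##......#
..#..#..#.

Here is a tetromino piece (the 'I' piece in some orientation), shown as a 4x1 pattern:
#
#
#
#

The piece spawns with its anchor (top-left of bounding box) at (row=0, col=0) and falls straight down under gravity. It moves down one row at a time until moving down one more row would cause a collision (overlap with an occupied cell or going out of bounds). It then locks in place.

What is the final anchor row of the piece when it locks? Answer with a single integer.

Spawn at (row=0, col=0). Try each row:
  row 0: fits
  row 1: fits
  row 2: fits
  row 3: fits
  row 4: blocked -> lock at row 3

Answer: 3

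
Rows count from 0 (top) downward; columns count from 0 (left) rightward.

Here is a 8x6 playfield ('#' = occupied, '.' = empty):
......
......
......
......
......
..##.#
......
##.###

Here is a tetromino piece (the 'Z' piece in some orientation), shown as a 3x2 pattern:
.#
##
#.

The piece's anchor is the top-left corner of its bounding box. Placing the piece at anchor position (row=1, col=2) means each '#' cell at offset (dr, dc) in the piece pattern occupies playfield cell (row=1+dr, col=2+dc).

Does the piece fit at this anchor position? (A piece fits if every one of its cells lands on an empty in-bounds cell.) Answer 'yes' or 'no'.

Check each piece cell at anchor (1, 2):
  offset (0,1) -> (1,3): empty -> OK
  offset (1,0) -> (2,2): empty -> OK
  offset (1,1) -> (2,3): empty -> OK
  offset (2,0) -> (3,2): empty -> OK
All cells valid: yes

Answer: yes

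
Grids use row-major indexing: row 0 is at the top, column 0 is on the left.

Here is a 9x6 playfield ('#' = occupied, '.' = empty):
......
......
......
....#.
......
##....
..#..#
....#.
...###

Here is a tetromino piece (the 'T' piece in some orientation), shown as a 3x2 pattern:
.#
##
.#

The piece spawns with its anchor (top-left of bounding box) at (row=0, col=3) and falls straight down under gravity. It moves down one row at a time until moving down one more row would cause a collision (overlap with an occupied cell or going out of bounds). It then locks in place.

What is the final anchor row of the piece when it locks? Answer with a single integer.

Spawn at (row=0, col=3). Try each row:
  row 0: fits
  row 1: blocked -> lock at row 0

Answer: 0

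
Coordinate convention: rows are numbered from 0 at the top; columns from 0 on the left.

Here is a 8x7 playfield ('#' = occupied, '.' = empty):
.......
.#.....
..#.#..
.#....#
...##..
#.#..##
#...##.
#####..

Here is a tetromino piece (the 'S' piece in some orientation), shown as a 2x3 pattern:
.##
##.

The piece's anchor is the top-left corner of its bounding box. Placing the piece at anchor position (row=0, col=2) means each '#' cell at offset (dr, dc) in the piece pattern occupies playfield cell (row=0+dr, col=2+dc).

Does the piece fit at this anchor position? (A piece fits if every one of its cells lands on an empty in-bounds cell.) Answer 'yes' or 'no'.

Answer: yes

Derivation:
Check each piece cell at anchor (0, 2):
  offset (0,1) -> (0,3): empty -> OK
  offset (0,2) -> (0,4): empty -> OK
  offset (1,0) -> (1,2): empty -> OK
  offset (1,1) -> (1,3): empty -> OK
All cells valid: yes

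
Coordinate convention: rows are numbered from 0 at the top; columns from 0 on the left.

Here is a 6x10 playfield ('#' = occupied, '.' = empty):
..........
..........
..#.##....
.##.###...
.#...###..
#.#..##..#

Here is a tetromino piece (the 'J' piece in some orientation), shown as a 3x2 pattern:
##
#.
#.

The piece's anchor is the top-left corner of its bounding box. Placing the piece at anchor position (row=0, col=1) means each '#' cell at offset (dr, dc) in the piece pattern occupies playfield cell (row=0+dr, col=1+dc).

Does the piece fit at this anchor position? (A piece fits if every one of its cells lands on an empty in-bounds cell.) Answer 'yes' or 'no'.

Answer: yes

Derivation:
Check each piece cell at anchor (0, 1):
  offset (0,0) -> (0,1): empty -> OK
  offset (0,1) -> (0,2): empty -> OK
  offset (1,0) -> (1,1): empty -> OK
  offset (2,0) -> (2,1): empty -> OK
All cells valid: yes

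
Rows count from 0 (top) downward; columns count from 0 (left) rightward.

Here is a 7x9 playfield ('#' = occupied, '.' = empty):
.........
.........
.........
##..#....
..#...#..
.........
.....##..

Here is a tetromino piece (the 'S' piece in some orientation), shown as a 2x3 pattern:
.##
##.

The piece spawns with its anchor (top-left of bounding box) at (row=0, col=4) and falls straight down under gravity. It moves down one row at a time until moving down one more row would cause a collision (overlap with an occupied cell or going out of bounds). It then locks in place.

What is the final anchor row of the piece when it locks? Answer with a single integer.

Answer: 1

Derivation:
Spawn at (row=0, col=4). Try each row:
  row 0: fits
  row 1: fits
  row 2: blocked -> lock at row 1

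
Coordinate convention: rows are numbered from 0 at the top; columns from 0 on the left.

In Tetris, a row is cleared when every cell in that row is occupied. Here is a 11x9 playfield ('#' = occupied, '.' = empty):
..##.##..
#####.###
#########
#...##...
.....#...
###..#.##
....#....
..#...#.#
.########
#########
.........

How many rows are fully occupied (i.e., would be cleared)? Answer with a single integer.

Check each row:
  row 0: 5 empty cells -> not full
  row 1: 1 empty cell -> not full
  row 2: 0 empty cells -> FULL (clear)
  row 3: 6 empty cells -> not full
  row 4: 8 empty cells -> not full
  row 5: 3 empty cells -> not full
  row 6: 8 empty cells -> not full
  row 7: 6 empty cells -> not full
  row 8: 1 empty cell -> not full
  row 9: 0 empty cells -> FULL (clear)
  row 10: 9 empty cells -> not full
Total rows cleared: 2

Answer: 2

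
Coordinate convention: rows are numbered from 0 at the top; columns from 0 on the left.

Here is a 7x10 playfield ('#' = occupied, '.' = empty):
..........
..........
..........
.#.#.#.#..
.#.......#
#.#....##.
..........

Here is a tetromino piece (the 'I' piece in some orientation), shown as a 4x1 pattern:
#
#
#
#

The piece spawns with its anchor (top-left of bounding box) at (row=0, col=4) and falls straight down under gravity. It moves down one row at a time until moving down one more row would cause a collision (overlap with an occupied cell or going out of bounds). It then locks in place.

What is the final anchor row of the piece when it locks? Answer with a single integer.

Spawn at (row=0, col=4). Try each row:
  row 0: fits
  row 1: fits
  row 2: fits
  row 3: fits
  row 4: blocked -> lock at row 3

Answer: 3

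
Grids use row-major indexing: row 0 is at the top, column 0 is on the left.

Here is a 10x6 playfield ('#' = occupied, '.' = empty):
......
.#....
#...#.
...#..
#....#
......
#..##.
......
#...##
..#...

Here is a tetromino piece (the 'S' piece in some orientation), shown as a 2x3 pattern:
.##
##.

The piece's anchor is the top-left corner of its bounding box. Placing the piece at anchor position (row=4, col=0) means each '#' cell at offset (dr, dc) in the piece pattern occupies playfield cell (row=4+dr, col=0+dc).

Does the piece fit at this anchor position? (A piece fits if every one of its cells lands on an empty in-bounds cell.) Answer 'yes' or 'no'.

Answer: yes

Derivation:
Check each piece cell at anchor (4, 0):
  offset (0,1) -> (4,1): empty -> OK
  offset (0,2) -> (4,2): empty -> OK
  offset (1,0) -> (5,0): empty -> OK
  offset (1,1) -> (5,1): empty -> OK
All cells valid: yes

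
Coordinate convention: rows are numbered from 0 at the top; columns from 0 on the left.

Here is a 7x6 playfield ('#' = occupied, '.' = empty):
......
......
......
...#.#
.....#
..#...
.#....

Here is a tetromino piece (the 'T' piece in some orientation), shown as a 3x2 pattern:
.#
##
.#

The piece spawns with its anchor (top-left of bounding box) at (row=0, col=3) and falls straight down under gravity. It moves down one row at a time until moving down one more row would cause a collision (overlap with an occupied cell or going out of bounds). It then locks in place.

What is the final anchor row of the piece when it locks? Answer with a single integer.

Answer: 1

Derivation:
Spawn at (row=0, col=3). Try each row:
  row 0: fits
  row 1: fits
  row 2: blocked -> lock at row 1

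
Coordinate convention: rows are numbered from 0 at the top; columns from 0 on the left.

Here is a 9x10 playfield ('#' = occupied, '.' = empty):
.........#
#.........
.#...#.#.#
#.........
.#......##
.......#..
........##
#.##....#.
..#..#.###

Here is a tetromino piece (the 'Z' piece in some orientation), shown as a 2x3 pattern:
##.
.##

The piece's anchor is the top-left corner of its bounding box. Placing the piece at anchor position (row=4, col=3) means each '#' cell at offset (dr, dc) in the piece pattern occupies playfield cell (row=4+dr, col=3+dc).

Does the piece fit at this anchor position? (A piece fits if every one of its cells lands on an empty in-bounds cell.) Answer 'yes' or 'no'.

Check each piece cell at anchor (4, 3):
  offset (0,0) -> (4,3): empty -> OK
  offset (0,1) -> (4,4): empty -> OK
  offset (1,1) -> (5,4): empty -> OK
  offset (1,2) -> (5,5): empty -> OK
All cells valid: yes

Answer: yes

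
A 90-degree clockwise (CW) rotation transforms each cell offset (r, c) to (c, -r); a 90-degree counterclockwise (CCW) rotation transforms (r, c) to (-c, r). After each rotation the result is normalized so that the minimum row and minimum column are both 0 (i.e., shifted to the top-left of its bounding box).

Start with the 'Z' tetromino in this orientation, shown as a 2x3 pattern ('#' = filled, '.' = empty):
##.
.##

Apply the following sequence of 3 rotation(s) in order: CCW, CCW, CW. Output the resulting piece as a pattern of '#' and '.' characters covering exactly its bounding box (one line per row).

Start:
##.
.##
After rotation 1 (CCW):
.#
##
#.
After rotation 2 (CCW):
##.
.##
After rotation 3 (CW):
.#
##
#.

Answer: .#
##
#.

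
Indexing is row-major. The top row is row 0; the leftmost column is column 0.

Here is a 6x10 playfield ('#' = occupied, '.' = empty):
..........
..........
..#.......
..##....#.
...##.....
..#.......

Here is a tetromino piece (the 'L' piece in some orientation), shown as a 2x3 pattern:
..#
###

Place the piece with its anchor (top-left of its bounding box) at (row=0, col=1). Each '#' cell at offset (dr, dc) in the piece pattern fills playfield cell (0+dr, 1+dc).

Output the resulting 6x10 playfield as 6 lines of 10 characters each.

Answer: ...#......
.###......
..#.......
..##....#.
...##.....
..#.......

Derivation:
Fill (0+0,1+2) = (0,3)
Fill (0+1,1+0) = (1,1)
Fill (0+1,1+1) = (1,2)
Fill (0+1,1+2) = (1,3)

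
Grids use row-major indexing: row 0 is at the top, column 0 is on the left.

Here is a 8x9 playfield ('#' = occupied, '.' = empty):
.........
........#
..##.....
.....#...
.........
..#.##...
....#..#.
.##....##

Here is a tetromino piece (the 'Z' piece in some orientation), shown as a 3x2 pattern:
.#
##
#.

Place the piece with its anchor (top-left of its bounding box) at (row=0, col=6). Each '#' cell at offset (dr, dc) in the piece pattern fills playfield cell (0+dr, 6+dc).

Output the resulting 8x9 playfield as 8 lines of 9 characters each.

Answer: .......#.
......###
..##..#..
.....#...
.........
..#.##...
....#..#.
.##....##

Derivation:
Fill (0+0,6+1) = (0,7)
Fill (0+1,6+0) = (1,6)
Fill (0+1,6+1) = (1,7)
Fill (0+2,6+0) = (2,6)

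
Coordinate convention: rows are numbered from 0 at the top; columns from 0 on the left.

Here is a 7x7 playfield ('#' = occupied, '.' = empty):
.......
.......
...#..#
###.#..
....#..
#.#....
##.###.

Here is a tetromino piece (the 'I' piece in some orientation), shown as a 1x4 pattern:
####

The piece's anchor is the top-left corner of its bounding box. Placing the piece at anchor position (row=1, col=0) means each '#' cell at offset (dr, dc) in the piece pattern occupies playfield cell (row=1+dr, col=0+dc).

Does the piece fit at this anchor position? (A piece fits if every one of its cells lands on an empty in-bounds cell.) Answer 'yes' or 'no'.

Answer: yes

Derivation:
Check each piece cell at anchor (1, 0):
  offset (0,0) -> (1,0): empty -> OK
  offset (0,1) -> (1,1): empty -> OK
  offset (0,2) -> (1,2): empty -> OK
  offset (0,3) -> (1,3): empty -> OK
All cells valid: yes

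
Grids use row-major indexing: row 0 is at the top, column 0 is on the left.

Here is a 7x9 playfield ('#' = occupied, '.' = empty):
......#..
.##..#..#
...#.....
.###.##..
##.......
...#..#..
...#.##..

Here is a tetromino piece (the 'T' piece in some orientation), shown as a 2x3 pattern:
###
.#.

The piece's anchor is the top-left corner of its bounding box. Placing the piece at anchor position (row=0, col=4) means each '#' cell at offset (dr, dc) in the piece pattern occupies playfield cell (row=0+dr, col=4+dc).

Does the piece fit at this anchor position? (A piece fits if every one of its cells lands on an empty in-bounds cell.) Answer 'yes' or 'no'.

Check each piece cell at anchor (0, 4):
  offset (0,0) -> (0,4): empty -> OK
  offset (0,1) -> (0,5): empty -> OK
  offset (0,2) -> (0,6): occupied ('#') -> FAIL
  offset (1,1) -> (1,5): occupied ('#') -> FAIL
All cells valid: no

Answer: no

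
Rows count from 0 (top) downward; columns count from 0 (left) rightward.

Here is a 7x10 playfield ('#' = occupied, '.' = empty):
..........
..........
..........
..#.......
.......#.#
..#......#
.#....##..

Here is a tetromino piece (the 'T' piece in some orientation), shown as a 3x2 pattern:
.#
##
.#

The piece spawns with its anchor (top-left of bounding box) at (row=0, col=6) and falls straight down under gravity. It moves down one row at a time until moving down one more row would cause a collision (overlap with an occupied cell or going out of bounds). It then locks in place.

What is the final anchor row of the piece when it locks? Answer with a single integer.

Answer: 1

Derivation:
Spawn at (row=0, col=6). Try each row:
  row 0: fits
  row 1: fits
  row 2: blocked -> lock at row 1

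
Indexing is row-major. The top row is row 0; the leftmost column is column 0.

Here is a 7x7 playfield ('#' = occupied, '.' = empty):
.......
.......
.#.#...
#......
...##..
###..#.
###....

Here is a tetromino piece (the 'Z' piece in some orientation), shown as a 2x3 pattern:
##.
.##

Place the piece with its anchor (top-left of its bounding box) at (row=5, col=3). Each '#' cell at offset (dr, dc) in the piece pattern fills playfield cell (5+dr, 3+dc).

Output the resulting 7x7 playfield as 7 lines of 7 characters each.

Fill (5+0,3+0) = (5,3)
Fill (5+0,3+1) = (5,4)
Fill (5+1,3+1) = (6,4)
Fill (5+1,3+2) = (6,5)

Answer: .......
.......
.#.#...
#......
...##..
######.
###.##.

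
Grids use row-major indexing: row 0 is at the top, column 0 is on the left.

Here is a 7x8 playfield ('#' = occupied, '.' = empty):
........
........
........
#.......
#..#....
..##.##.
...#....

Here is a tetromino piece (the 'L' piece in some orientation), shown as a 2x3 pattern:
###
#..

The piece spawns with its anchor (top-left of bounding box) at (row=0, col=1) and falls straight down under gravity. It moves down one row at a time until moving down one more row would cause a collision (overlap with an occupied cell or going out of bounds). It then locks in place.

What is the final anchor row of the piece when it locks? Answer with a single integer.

Spawn at (row=0, col=1). Try each row:
  row 0: fits
  row 1: fits
  row 2: fits
  row 3: fits
  row 4: blocked -> lock at row 3

Answer: 3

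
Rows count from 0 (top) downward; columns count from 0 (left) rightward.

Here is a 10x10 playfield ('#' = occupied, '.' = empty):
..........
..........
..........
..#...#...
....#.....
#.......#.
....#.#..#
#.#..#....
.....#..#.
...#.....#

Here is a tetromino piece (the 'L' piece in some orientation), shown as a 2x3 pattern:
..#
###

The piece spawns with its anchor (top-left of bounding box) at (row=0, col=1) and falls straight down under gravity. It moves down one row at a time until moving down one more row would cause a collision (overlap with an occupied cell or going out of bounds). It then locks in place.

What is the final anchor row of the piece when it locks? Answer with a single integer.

Spawn at (row=0, col=1). Try each row:
  row 0: fits
  row 1: fits
  row 2: blocked -> lock at row 1

Answer: 1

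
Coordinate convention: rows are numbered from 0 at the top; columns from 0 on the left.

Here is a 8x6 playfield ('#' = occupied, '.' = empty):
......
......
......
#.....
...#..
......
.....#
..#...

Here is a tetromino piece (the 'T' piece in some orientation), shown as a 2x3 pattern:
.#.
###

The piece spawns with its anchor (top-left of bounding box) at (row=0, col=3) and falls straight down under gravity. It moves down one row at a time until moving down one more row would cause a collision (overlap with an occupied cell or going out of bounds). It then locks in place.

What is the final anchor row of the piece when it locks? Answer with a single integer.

Answer: 2

Derivation:
Spawn at (row=0, col=3). Try each row:
  row 0: fits
  row 1: fits
  row 2: fits
  row 3: blocked -> lock at row 2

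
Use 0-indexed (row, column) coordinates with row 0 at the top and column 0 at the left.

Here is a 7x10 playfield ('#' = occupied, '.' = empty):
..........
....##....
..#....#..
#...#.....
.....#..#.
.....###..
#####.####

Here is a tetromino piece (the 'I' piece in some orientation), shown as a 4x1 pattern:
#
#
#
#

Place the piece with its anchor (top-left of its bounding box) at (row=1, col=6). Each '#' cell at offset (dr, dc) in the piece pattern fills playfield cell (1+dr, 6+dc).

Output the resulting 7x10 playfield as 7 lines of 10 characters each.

Fill (1+0,6+0) = (1,6)
Fill (1+1,6+0) = (2,6)
Fill (1+2,6+0) = (3,6)
Fill (1+3,6+0) = (4,6)

Answer: ..........
....###...
..#...##..
#...#.#...
.....##.#.
.....###..
#####.####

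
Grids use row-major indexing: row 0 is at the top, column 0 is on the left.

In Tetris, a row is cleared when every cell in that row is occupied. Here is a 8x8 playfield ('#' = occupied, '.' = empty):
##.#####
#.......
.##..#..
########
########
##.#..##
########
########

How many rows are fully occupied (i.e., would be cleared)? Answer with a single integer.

Check each row:
  row 0: 1 empty cell -> not full
  row 1: 7 empty cells -> not full
  row 2: 5 empty cells -> not full
  row 3: 0 empty cells -> FULL (clear)
  row 4: 0 empty cells -> FULL (clear)
  row 5: 3 empty cells -> not full
  row 6: 0 empty cells -> FULL (clear)
  row 7: 0 empty cells -> FULL (clear)
Total rows cleared: 4

Answer: 4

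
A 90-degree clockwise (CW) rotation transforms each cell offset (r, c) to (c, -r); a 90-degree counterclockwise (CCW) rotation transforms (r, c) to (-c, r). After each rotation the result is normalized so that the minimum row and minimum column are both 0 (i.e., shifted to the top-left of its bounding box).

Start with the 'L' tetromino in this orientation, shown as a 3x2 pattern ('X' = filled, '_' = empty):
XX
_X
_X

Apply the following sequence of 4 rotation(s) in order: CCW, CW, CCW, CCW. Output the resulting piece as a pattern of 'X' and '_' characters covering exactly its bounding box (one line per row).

Answer: X_
X_
XX

Derivation:
Start:
XX
_X
_X
After rotation 1 (CCW):
XXX
X__
After rotation 2 (CW):
XX
_X
_X
After rotation 3 (CCW):
XXX
X__
After rotation 4 (CCW):
X_
X_
XX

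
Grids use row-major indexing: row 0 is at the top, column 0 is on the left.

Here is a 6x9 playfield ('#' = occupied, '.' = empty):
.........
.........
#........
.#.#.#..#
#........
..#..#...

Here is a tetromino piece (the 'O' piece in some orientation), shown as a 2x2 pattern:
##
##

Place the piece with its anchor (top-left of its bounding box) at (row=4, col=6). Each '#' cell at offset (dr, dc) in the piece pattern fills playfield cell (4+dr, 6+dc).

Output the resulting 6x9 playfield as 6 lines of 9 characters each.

Answer: .........
.........
#........
.#.#.#..#
#.....##.
..#..###.

Derivation:
Fill (4+0,6+0) = (4,6)
Fill (4+0,6+1) = (4,7)
Fill (4+1,6+0) = (5,6)
Fill (4+1,6+1) = (5,7)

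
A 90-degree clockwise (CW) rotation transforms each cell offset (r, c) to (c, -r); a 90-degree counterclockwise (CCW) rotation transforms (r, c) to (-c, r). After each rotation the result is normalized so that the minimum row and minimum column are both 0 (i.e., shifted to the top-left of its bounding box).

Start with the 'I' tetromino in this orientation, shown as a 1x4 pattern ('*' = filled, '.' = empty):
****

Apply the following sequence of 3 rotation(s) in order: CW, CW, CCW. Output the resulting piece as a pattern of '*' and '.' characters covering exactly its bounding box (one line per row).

Answer: *
*
*
*

Derivation:
Start:
****
After rotation 1 (CW):
*
*
*
*
After rotation 2 (CW):
****
After rotation 3 (CCW):
*
*
*
*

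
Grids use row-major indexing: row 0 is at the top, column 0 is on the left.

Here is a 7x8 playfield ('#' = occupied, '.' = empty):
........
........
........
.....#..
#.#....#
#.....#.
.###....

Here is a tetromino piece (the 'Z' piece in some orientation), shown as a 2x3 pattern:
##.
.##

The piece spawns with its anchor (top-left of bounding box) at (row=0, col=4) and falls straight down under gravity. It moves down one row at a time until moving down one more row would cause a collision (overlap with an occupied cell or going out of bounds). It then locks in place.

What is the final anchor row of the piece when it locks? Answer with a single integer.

Spawn at (row=0, col=4). Try each row:
  row 0: fits
  row 1: fits
  row 2: blocked -> lock at row 1

Answer: 1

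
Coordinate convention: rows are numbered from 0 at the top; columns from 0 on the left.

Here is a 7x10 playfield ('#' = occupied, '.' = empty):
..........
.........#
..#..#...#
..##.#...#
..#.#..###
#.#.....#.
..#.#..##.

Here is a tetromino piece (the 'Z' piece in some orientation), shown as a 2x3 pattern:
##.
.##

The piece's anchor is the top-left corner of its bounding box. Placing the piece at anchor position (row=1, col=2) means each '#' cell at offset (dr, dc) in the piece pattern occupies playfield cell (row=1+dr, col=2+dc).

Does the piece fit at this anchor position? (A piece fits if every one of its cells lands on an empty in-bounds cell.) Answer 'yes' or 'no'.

Answer: yes

Derivation:
Check each piece cell at anchor (1, 2):
  offset (0,0) -> (1,2): empty -> OK
  offset (0,1) -> (1,3): empty -> OK
  offset (1,1) -> (2,3): empty -> OK
  offset (1,2) -> (2,4): empty -> OK
All cells valid: yes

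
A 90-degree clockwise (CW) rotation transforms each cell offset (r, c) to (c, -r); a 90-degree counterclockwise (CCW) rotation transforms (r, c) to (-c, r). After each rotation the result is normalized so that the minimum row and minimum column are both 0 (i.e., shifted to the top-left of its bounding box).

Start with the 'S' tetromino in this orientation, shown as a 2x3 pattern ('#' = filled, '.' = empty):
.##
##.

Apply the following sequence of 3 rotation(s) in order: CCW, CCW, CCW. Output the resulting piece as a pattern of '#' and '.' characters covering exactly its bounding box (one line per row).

Start:
.##
##.
After rotation 1 (CCW):
#.
##
.#
After rotation 2 (CCW):
.##
##.
After rotation 3 (CCW):
#.
##
.#

Answer: #.
##
.#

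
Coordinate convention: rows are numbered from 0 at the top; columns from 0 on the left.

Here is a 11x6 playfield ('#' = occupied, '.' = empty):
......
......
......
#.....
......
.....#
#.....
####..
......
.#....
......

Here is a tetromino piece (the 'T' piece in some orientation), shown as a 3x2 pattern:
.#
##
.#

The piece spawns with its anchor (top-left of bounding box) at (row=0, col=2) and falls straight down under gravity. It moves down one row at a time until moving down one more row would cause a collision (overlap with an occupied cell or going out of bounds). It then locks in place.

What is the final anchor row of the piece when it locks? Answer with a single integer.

Answer: 4

Derivation:
Spawn at (row=0, col=2). Try each row:
  row 0: fits
  row 1: fits
  row 2: fits
  row 3: fits
  row 4: fits
  row 5: blocked -> lock at row 4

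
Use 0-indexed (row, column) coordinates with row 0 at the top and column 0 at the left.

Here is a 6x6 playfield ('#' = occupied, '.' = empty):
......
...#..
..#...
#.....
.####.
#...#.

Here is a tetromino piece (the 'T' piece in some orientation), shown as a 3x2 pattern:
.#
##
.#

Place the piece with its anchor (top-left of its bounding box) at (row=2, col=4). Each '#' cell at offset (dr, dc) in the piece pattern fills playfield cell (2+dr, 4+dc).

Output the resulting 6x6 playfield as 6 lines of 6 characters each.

Fill (2+0,4+1) = (2,5)
Fill (2+1,4+0) = (3,4)
Fill (2+1,4+1) = (3,5)
Fill (2+2,4+1) = (4,5)

Answer: ......
...#..
..#..#
#...##
.#####
#...#.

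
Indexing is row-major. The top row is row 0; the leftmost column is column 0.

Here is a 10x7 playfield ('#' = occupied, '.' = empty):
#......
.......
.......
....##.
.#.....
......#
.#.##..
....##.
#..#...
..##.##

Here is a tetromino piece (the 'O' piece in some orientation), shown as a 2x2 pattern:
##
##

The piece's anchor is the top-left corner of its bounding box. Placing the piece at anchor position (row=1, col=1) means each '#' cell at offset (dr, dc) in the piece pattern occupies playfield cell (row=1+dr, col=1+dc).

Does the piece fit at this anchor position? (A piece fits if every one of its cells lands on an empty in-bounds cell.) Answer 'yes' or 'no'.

Answer: yes

Derivation:
Check each piece cell at anchor (1, 1):
  offset (0,0) -> (1,1): empty -> OK
  offset (0,1) -> (1,2): empty -> OK
  offset (1,0) -> (2,1): empty -> OK
  offset (1,1) -> (2,2): empty -> OK
All cells valid: yes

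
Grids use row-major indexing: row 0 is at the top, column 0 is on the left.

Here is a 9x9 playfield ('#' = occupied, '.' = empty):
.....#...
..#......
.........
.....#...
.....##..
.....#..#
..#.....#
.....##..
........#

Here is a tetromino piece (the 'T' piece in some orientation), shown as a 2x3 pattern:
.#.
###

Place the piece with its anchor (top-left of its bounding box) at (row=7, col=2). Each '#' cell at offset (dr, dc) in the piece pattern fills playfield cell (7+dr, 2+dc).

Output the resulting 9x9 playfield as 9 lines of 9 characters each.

Fill (7+0,2+1) = (7,3)
Fill (7+1,2+0) = (8,2)
Fill (7+1,2+1) = (8,3)
Fill (7+1,2+2) = (8,4)

Answer: .....#...
..#......
.........
.....#...
.....##..
.....#..#
..#.....#
...#.##..
..###...#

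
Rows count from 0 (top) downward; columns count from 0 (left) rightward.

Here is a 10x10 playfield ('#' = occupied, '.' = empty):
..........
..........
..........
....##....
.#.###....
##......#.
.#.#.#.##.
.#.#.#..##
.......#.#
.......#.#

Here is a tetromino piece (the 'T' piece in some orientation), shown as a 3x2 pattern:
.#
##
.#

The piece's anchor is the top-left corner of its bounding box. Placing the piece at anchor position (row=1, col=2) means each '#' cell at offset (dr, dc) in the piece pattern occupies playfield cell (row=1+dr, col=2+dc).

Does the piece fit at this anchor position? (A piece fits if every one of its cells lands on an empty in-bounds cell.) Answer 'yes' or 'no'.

Check each piece cell at anchor (1, 2):
  offset (0,1) -> (1,3): empty -> OK
  offset (1,0) -> (2,2): empty -> OK
  offset (1,1) -> (2,3): empty -> OK
  offset (2,1) -> (3,3): empty -> OK
All cells valid: yes

Answer: yes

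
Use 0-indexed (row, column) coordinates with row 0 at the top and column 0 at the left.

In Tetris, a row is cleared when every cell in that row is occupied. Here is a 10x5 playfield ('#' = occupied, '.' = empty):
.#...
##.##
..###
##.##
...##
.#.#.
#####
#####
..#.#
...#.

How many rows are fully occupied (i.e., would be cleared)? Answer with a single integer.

Answer: 2

Derivation:
Check each row:
  row 0: 4 empty cells -> not full
  row 1: 1 empty cell -> not full
  row 2: 2 empty cells -> not full
  row 3: 1 empty cell -> not full
  row 4: 3 empty cells -> not full
  row 5: 3 empty cells -> not full
  row 6: 0 empty cells -> FULL (clear)
  row 7: 0 empty cells -> FULL (clear)
  row 8: 3 empty cells -> not full
  row 9: 4 empty cells -> not full
Total rows cleared: 2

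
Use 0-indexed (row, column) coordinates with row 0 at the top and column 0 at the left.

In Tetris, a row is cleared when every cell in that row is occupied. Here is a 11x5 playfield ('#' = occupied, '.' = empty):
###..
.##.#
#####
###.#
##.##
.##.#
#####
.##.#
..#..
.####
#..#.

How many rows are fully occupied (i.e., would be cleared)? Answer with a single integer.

Answer: 2

Derivation:
Check each row:
  row 0: 2 empty cells -> not full
  row 1: 2 empty cells -> not full
  row 2: 0 empty cells -> FULL (clear)
  row 3: 1 empty cell -> not full
  row 4: 1 empty cell -> not full
  row 5: 2 empty cells -> not full
  row 6: 0 empty cells -> FULL (clear)
  row 7: 2 empty cells -> not full
  row 8: 4 empty cells -> not full
  row 9: 1 empty cell -> not full
  row 10: 3 empty cells -> not full
Total rows cleared: 2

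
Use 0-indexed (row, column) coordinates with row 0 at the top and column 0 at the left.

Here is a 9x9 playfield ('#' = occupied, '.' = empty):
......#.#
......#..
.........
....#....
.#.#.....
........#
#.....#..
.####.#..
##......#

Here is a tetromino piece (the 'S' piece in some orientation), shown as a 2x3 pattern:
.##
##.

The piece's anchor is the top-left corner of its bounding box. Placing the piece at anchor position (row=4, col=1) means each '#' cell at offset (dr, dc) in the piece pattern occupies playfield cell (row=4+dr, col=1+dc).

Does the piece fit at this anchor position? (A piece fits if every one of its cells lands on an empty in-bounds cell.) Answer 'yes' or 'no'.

Check each piece cell at anchor (4, 1):
  offset (0,1) -> (4,2): empty -> OK
  offset (0,2) -> (4,3): occupied ('#') -> FAIL
  offset (1,0) -> (5,1): empty -> OK
  offset (1,1) -> (5,2): empty -> OK
All cells valid: no

Answer: no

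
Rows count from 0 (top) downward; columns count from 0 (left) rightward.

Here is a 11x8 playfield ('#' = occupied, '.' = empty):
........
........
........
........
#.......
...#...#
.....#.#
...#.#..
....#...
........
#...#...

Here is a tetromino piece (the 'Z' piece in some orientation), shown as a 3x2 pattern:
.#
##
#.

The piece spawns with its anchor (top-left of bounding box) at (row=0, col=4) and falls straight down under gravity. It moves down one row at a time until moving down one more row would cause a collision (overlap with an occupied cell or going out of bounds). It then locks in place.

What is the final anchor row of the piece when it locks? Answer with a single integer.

Spawn at (row=0, col=4). Try each row:
  row 0: fits
  row 1: fits
  row 2: fits
  row 3: fits
  row 4: fits
  row 5: blocked -> lock at row 4

Answer: 4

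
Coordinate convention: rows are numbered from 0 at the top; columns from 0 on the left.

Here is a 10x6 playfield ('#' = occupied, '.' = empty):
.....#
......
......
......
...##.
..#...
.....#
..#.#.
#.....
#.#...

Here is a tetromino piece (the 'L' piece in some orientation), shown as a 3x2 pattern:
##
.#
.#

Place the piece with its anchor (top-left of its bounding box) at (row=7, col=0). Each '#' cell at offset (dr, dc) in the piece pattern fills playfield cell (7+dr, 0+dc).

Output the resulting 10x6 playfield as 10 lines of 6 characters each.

Answer: .....#
......
......
......
...##.
..#...
.....#
###.#.
##....
###...

Derivation:
Fill (7+0,0+0) = (7,0)
Fill (7+0,0+1) = (7,1)
Fill (7+1,0+1) = (8,1)
Fill (7+2,0+1) = (9,1)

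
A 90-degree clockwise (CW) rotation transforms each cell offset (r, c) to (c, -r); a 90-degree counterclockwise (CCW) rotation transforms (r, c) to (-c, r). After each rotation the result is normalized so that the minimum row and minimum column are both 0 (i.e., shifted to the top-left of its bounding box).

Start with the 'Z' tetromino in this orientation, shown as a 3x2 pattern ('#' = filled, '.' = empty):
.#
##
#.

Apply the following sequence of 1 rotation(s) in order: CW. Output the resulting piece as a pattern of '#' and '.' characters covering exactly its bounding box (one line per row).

Answer: ##.
.##

Derivation:
Start:
.#
##
#.
After rotation 1 (CW):
##.
.##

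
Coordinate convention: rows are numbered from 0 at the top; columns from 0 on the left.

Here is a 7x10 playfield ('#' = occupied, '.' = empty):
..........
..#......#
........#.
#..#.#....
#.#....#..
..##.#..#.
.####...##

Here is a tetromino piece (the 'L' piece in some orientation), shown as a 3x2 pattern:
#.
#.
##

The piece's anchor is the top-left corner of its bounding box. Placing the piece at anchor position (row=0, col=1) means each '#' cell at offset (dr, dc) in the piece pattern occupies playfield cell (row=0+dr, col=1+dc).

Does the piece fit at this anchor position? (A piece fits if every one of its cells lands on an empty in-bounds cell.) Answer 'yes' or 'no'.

Check each piece cell at anchor (0, 1):
  offset (0,0) -> (0,1): empty -> OK
  offset (1,0) -> (1,1): empty -> OK
  offset (2,0) -> (2,1): empty -> OK
  offset (2,1) -> (2,2): empty -> OK
All cells valid: yes

Answer: yes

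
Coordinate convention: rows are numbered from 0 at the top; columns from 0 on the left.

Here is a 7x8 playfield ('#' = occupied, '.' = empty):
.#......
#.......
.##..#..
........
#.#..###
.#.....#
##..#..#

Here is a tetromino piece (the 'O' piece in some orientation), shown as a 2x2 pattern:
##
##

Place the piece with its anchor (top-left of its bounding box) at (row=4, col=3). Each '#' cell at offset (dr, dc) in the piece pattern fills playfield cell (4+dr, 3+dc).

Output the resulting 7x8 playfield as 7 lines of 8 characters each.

Fill (4+0,3+0) = (4,3)
Fill (4+0,3+1) = (4,4)
Fill (4+1,3+0) = (5,3)
Fill (4+1,3+1) = (5,4)

Answer: .#......
#.......
.##..#..
........
#.######
.#.##..#
##..#..#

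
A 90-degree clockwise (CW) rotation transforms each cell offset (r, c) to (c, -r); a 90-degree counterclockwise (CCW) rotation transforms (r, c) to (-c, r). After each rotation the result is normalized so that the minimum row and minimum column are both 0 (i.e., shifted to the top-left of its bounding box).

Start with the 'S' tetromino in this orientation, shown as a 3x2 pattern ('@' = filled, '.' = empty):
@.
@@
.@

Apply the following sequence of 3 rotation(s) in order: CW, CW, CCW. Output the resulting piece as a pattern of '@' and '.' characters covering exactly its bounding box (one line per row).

Start:
@.
@@
.@
After rotation 1 (CW):
.@@
@@.
After rotation 2 (CW):
@.
@@
.@
After rotation 3 (CCW):
.@@
@@.

Answer: .@@
@@.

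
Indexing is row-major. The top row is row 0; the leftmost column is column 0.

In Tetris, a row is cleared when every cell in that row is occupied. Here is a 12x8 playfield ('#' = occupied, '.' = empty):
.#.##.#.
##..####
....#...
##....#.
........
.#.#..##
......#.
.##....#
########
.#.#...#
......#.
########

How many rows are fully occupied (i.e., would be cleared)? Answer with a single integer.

Check each row:
  row 0: 4 empty cells -> not full
  row 1: 2 empty cells -> not full
  row 2: 7 empty cells -> not full
  row 3: 5 empty cells -> not full
  row 4: 8 empty cells -> not full
  row 5: 4 empty cells -> not full
  row 6: 7 empty cells -> not full
  row 7: 5 empty cells -> not full
  row 8: 0 empty cells -> FULL (clear)
  row 9: 5 empty cells -> not full
  row 10: 7 empty cells -> not full
  row 11: 0 empty cells -> FULL (clear)
Total rows cleared: 2

Answer: 2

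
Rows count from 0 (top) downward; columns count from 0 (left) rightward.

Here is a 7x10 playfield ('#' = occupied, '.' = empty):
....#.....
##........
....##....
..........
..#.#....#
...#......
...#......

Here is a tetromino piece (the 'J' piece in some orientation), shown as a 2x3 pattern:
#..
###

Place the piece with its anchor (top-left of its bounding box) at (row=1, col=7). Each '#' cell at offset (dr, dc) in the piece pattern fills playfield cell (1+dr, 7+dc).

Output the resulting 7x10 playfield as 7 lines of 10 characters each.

Answer: ....#.....
##.....#..
....##.###
..........
..#.#....#
...#......
...#......

Derivation:
Fill (1+0,7+0) = (1,7)
Fill (1+1,7+0) = (2,7)
Fill (1+1,7+1) = (2,8)
Fill (1+1,7+2) = (2,9)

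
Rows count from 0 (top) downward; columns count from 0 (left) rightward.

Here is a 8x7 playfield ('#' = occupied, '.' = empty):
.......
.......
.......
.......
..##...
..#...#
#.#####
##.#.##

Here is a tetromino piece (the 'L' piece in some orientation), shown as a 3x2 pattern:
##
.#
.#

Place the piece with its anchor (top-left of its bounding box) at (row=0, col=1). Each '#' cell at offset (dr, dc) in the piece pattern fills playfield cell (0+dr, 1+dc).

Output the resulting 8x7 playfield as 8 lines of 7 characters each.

Fill (0+0,1+0) = (0,1)
Fill (0+0,1+1) = (0,2)
Fill (0+1,1+1) = (1,2)
Fill (0+2,1+1) = (2,2)

Answer: .##....
..#....
..#....
.......
..##...
..#...#
#.#####
##.#.##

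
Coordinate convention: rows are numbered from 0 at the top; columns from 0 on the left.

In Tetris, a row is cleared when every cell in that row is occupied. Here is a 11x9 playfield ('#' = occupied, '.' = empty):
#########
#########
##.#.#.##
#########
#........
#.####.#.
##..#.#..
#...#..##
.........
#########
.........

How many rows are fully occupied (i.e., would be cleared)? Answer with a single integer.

Answer: 4

Derivation:
Check each row:
  row 0: 0 empty cells -> FULL (clear)
  row 1: 0 empty cells -> FULL (clear)
  row 2: 3 empty cells -> not full
  row 3: 0 empty cells -> FULL (clear)
  row 4: 8 empty cells -> not full
  row 5: 3 empty cells -> not full
  row 6: 5 empty cells -> not full
  row 7: 5 empty cells -> not full
  row 8: 9 empty cells -> not full
  row 9: 0 empty cells -> FULL (clear)
  row 10: 9 empty cells -> not full
Total rows cleared: 4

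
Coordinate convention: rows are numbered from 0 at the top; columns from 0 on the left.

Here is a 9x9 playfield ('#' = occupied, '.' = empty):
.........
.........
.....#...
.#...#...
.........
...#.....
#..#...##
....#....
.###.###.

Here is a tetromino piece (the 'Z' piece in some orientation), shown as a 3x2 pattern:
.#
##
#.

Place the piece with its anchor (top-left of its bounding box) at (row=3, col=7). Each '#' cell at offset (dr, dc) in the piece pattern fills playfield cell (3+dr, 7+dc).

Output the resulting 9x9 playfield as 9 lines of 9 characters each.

Fill (3+0,7+1) = (3,8)
Fill (3+1,7+0) = (4,7)
Fill (3+1,7+1) = (4,8)
Fill (3+2,7+0) = (5,7)

Answer: .........
.........
.....#...
.#...#..#
.......##
...#...#.
#..#...##
....#....
.###.###.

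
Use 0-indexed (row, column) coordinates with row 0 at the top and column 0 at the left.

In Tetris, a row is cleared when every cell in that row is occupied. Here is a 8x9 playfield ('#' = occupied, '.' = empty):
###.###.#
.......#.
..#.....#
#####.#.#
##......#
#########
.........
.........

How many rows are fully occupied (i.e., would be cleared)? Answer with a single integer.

Check each row:
  row 0: 2 empty cells -> not full
  row 1: 8 empty cells -> not full
  row 2: 7 empty cells -> not full
  row 3: 2 empty cells -> not full
  row 4: 6 empty cells -> not full
  row 5: 0 empty cells -> FULL (clear)
  row 6: 9 empty cells -> not full
  row 7: 9 empty cells -> not full
Total rows cleared: 1

Answer: 1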